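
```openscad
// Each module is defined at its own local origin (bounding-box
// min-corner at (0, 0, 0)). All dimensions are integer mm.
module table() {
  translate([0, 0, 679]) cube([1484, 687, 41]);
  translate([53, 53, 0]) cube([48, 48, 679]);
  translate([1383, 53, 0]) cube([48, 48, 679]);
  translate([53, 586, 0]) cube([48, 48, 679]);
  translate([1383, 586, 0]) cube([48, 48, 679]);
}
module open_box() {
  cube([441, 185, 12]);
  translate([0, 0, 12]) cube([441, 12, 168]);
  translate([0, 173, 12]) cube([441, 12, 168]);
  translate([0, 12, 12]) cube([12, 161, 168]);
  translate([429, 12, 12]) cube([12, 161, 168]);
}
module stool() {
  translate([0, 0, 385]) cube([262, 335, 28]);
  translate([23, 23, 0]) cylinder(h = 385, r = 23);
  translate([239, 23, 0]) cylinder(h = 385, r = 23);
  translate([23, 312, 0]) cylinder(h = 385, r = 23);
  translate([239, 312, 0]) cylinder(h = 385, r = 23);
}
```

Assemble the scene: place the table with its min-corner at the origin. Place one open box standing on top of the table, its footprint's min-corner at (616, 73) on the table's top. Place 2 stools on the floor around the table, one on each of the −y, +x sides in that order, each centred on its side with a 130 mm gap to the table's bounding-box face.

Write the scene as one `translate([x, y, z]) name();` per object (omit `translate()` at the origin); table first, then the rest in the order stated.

table();
translate([616, 73, 720]) open_box();
translate([611, -465, 0]) stool();
translate([1614, 176, 0]) stool();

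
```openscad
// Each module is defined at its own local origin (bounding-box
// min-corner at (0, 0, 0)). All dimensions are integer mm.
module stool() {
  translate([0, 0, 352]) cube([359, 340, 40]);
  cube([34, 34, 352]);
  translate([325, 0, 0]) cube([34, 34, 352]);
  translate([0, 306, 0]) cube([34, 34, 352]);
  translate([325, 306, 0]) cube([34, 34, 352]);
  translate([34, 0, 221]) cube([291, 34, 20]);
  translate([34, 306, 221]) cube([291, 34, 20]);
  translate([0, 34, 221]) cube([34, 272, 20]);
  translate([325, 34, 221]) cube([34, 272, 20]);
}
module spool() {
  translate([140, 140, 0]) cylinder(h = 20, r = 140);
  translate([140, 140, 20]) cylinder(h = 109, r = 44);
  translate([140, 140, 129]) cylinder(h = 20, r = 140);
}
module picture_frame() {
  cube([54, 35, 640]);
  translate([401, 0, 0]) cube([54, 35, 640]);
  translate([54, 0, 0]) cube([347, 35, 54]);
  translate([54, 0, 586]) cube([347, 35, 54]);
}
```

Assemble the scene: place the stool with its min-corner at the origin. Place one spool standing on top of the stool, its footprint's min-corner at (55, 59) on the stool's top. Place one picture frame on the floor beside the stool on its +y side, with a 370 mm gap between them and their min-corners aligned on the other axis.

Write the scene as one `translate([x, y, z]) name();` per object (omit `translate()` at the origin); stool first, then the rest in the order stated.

stool();
translate([55, 59, 392]) spool();
translate([0, 710, 0]) picture_frame();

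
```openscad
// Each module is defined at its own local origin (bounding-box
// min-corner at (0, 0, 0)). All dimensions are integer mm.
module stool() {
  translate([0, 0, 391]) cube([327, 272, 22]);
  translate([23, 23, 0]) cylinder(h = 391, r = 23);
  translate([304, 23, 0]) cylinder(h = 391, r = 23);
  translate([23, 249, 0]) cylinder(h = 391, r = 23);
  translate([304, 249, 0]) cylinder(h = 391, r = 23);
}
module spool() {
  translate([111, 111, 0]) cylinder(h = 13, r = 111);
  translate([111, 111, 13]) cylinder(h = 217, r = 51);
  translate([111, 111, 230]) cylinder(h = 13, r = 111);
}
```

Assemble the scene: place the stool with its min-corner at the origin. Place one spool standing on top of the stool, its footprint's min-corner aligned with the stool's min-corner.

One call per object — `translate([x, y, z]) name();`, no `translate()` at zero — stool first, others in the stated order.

stool();
translate([0, 0, 413]) spool();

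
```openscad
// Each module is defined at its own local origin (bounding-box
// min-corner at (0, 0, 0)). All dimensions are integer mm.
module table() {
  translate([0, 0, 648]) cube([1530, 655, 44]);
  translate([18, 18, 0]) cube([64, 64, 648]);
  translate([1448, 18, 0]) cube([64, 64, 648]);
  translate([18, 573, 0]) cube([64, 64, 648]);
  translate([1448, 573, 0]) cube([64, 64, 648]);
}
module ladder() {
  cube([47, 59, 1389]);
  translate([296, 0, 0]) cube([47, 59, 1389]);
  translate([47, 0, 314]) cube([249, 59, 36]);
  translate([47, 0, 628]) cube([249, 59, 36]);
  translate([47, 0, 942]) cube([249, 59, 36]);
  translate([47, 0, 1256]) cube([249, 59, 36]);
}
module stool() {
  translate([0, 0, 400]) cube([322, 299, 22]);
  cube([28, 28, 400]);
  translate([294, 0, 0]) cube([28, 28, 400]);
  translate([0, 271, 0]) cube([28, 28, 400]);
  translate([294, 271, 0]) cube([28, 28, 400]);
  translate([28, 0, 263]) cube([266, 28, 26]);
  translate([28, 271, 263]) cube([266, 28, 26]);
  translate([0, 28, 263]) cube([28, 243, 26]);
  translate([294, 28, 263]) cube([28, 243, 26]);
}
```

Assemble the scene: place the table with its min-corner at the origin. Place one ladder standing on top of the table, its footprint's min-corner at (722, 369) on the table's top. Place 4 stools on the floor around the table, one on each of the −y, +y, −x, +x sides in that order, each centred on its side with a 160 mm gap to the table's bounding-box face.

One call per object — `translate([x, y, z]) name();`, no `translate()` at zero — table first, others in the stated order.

table();
translate([722, 369, 692]) ladder();
translate([604, -459, 0]) stool();
translate([604, 815, 0]) stool();
translate([-482, 178, 0]) stool();
translate([1690, 178, 0]) stool();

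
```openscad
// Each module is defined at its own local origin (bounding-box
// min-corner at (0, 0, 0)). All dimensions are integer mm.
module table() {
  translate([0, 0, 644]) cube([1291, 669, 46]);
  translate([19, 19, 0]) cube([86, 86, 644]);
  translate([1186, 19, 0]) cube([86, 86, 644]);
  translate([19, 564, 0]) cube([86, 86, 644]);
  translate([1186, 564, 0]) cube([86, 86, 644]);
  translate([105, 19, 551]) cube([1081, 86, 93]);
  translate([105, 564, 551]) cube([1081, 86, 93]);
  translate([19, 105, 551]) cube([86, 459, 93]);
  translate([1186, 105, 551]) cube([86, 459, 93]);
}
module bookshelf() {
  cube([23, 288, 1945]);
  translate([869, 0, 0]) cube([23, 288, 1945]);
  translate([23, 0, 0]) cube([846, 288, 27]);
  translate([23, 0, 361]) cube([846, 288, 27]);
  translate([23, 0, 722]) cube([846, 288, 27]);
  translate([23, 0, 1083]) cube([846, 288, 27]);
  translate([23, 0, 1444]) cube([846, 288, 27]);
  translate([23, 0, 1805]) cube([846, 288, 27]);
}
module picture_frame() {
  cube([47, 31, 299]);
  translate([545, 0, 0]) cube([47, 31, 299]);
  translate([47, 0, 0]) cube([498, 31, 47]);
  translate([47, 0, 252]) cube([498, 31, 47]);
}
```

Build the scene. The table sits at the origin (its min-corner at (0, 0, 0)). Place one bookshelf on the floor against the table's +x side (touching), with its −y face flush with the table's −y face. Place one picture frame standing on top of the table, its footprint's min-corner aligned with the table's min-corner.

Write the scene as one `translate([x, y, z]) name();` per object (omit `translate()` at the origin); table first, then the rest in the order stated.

table();
translate([1291, 0, 0]) bookshelf();
translate([0, 0, 690]) picture_frame();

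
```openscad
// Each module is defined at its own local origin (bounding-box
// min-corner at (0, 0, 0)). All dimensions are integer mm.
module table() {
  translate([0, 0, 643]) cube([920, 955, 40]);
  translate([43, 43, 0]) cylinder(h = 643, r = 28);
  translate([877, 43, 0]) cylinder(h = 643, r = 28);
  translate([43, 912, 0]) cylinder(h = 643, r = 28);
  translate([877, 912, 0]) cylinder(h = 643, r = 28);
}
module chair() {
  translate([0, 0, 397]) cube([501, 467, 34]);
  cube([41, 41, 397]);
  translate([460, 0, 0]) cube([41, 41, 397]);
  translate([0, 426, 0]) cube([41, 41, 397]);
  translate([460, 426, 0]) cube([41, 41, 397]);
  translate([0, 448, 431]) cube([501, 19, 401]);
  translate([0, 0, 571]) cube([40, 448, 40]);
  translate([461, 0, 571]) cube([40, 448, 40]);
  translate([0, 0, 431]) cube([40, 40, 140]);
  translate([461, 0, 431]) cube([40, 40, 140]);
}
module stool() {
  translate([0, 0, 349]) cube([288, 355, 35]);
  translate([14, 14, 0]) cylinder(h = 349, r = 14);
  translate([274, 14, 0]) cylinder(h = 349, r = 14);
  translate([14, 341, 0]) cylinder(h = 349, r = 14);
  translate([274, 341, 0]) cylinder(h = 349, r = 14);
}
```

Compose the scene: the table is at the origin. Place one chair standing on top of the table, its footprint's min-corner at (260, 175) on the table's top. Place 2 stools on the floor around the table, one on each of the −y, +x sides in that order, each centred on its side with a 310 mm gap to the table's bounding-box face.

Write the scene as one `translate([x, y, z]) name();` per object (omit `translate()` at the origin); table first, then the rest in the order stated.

table();
translate([260, 175, 683]) chair();
translate([316, -665, 0]) stool();
translate([1230, 300, 0]) stool();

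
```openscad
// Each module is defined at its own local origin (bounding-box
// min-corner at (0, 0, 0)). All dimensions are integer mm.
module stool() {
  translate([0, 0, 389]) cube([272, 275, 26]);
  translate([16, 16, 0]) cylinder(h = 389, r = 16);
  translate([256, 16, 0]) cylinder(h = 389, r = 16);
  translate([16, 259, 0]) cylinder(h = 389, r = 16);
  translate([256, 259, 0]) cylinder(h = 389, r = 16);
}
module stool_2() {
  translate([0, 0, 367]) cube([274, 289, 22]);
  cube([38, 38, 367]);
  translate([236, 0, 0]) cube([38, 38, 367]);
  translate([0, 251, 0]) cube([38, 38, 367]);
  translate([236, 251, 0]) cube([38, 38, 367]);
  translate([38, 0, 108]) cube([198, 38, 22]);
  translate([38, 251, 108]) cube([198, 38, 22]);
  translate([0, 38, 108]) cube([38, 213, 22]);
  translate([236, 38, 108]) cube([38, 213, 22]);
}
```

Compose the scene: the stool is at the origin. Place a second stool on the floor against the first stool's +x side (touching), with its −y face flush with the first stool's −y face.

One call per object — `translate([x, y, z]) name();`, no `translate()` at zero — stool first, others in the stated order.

stool();
translate([272, 0, 0]) stool_2();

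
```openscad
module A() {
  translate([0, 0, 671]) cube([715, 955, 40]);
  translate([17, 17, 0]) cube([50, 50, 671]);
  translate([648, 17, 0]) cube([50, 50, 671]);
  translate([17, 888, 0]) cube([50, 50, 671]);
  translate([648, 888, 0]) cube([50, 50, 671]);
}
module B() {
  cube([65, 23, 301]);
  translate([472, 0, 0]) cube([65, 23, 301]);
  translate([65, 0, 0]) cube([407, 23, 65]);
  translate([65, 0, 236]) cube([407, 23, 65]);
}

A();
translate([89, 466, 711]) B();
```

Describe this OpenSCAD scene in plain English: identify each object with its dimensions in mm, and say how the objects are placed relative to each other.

A is a table with a 715×955 mm rectangular top, 40 mm thick, top surface at z = 711 mm, supported by four 50×50 mm square legs, each inset 17 mm from the nearest pair of top edges, running from the floor.

B is a rectangular picture frame lying in the x–z plane (depth along y). The opening is 407 mm wide (x) by 171 mm tall (z), surrounded by a border 65 mm wide on all four sides. The frame is 23 mm deep and is made of two full-height vertical stiles with two horizontal rails fitted between them.

The picture frame is on top of the table, centred.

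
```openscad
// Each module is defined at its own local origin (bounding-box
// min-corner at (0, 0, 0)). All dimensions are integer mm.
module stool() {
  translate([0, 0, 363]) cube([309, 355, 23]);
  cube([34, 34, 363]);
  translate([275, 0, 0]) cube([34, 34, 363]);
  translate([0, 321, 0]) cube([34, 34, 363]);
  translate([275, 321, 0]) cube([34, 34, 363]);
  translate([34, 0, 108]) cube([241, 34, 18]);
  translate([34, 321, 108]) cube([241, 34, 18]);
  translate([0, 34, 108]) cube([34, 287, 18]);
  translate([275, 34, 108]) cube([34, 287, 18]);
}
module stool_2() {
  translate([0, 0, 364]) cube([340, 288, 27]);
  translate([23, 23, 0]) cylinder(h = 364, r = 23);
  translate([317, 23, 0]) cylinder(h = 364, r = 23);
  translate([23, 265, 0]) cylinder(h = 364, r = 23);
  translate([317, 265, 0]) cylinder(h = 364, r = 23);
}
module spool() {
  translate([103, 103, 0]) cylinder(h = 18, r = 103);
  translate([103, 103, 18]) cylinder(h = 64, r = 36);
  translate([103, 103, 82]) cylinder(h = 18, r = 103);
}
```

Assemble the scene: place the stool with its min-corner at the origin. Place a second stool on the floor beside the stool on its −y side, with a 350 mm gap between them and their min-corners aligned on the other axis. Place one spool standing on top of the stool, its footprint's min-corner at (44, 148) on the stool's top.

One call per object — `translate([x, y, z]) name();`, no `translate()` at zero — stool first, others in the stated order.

stool();
translate([0, -638, 0]) stool_2();
translate([44, 148, 386]) spool();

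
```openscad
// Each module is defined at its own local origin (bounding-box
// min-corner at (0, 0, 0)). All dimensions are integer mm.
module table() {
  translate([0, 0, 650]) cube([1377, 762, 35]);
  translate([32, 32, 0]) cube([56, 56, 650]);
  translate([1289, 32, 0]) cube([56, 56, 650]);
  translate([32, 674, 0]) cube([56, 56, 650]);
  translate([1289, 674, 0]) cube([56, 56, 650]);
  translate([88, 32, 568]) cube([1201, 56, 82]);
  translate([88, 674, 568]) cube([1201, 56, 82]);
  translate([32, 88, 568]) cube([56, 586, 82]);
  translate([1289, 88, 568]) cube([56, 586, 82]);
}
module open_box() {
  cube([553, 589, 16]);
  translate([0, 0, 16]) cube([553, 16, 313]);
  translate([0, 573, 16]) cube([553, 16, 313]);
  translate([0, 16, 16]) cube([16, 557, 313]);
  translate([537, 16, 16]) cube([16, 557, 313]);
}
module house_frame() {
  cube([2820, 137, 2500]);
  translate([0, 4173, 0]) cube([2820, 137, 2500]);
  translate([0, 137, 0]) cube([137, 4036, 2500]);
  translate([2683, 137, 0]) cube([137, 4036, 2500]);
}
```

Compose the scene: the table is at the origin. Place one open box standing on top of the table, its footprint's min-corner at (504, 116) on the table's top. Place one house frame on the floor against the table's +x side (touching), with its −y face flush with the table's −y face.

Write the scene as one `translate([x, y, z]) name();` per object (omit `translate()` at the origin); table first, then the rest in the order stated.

table();
translate([504, 116, 685]) open_box();
translate([1377, 0, 0]) house_frame();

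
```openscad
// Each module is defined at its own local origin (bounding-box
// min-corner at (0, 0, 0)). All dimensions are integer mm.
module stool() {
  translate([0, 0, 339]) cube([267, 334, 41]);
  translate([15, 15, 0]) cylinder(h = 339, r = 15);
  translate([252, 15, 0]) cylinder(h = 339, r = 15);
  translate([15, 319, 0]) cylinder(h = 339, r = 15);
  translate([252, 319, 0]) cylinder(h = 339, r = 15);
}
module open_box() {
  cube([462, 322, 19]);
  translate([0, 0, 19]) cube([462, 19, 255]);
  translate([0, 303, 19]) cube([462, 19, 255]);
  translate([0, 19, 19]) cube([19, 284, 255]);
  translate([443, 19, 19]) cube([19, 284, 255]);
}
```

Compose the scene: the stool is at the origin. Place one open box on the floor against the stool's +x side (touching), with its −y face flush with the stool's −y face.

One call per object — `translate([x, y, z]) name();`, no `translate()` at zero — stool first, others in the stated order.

stool();
translate([267, 0, 0]) open_box();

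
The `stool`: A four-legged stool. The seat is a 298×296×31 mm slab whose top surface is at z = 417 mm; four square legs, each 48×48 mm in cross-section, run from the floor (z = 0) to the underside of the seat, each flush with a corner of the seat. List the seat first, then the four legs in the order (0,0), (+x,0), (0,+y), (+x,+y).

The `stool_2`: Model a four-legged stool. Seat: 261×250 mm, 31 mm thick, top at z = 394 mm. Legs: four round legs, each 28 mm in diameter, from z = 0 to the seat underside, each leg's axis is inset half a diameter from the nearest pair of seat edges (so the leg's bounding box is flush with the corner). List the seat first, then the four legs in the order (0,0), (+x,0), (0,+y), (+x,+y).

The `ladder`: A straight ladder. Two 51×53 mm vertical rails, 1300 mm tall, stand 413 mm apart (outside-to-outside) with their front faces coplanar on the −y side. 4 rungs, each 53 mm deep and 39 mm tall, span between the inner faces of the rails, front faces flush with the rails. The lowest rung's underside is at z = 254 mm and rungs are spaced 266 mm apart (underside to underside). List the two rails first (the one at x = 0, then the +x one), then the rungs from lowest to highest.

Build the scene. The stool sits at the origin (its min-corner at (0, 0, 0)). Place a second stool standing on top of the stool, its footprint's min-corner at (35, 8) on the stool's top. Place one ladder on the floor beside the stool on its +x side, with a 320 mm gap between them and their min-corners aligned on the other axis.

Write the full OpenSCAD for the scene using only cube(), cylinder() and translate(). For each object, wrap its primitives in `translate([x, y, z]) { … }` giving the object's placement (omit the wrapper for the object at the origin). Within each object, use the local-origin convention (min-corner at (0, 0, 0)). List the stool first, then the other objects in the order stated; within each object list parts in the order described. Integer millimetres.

translate([0, 0, 386]) cube([298, 296, 31]);
cube([48, 48, 386]);
translate([250, 0, 0]) cube([48, 48, 386]);
translate([0, 248, 0]) cube([48, 48, 386]);
translate([250, 248, 0]) cube([48, 48, 386]);
translate([35, 8, 417]) {
  translate([0, 0, 363]) cube([261, 250, 31]);
  translate([14, 14, 0]) cylinder(h = 363, r = 14);
  translate([247, 14, 0]) cylinder(h = 363, r = 14);
  translate([14, 236, 0]) cylinder(h = 363, r = 14);
  translate([247, 236, 0]) cylinder(h = 363, r = 14);
}
translate([618, 0, 0]) {
  cube([51, 53, 1300]);
  translate([362, 0, 0]) cube([51, 53, 1300]);
  translate([51, 0, 254]) cube([311, 53, 39]);
  translate([51, 0, 520]) cube([311, 53, 39]);
  translate([51, 0, 786]) cube([311, 53, 39]);
  translate([51, 0, 1052]) cube([311, 53, 39]);
}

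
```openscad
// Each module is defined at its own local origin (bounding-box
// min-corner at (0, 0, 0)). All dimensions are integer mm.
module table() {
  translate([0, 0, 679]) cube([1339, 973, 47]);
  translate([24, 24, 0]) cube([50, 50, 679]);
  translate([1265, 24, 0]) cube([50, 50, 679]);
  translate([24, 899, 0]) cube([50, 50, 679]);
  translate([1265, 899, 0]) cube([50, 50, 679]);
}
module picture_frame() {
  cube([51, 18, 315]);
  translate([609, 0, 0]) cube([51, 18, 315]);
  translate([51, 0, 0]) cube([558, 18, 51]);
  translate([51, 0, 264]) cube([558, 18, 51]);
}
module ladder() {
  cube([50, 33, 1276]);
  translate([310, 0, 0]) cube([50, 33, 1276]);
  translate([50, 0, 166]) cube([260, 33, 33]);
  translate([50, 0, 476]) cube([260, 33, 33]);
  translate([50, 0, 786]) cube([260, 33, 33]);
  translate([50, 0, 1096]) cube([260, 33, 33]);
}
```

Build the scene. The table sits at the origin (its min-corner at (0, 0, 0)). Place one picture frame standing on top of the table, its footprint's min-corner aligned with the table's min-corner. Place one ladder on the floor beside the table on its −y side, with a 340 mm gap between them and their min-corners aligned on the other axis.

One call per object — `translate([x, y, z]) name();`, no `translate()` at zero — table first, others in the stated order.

table();
translate([0, 0, 726]) picture_frame();
translate([0, -373, 0]) ladder();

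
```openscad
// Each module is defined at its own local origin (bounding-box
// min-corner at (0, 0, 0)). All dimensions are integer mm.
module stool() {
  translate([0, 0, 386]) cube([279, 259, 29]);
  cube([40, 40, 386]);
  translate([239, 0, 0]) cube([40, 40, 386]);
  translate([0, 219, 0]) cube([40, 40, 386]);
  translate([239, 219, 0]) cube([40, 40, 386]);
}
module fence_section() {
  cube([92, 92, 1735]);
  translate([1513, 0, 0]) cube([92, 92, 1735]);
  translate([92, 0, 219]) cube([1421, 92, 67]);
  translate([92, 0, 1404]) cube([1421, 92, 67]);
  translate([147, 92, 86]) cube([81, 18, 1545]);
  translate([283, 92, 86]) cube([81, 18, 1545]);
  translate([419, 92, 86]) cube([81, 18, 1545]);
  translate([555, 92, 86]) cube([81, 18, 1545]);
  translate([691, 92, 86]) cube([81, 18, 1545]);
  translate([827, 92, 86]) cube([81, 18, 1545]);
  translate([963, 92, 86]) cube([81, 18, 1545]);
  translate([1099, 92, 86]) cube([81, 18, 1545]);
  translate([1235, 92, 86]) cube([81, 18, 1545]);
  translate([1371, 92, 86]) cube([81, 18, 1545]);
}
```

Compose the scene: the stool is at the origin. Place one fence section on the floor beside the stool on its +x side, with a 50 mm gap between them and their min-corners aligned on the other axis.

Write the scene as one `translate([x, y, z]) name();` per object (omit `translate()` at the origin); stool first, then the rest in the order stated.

stool();
translate([329, 0, 0]) fence_section();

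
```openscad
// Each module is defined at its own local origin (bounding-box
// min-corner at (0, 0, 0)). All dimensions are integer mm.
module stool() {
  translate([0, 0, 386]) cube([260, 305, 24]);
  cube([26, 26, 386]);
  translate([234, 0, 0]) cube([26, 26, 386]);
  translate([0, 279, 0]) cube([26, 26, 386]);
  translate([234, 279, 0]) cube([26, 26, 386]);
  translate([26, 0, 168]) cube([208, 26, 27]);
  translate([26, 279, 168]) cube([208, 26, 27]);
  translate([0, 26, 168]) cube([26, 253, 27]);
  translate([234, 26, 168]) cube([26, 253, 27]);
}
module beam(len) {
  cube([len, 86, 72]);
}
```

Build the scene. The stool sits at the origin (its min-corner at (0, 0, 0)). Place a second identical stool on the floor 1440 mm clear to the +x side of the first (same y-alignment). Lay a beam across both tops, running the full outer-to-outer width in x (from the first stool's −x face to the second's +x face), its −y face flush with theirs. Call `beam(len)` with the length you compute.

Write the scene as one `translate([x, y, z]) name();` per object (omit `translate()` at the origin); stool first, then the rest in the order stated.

stool();
translate([1700, 0, 0]) stool();
translate([0, 0, 410]) beam(1960);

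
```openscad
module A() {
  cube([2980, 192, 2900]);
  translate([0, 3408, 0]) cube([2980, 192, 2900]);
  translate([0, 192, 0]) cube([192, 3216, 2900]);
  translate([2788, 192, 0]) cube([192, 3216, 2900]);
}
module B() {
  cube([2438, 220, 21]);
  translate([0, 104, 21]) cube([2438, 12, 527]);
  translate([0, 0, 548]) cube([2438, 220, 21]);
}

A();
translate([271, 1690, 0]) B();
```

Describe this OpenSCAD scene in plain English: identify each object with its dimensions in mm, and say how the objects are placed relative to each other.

A is the wall frame of a small rectangular building: four walls, each 2900 mm tall and 192 mm thick, enclosing a footprint 2980 mm (x) by 3600 mm (y) outside-to-outside, with no floor or roof. The front and back walls (the −y and +y sides) span the full width; the two side walls fit between them.

B is an I-beam lying along x, 2438 mm long. Overall section height 569 mm. Two flanges 220 mm wide (y) and 21 mm thick, one on the floor and one at the top; a web 12 mm thick runs between them, centred on the flange width.

The I-beam sits inside the house frame, centred.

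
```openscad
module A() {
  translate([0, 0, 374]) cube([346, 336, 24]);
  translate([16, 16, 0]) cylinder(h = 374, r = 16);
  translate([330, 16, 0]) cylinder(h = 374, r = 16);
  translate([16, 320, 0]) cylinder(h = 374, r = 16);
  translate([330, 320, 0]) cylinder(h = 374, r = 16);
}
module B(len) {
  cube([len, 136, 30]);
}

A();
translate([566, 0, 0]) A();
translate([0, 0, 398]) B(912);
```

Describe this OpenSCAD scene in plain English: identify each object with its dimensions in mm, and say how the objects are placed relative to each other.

A is a simple wooden stool: a rectangular seat 346 mm (x) by 336 mm (y), 24 mm thick, top face at z = 398 mm, on four round legs, each 32 mm in diameter. The legs rest on z = 0, each leg's axis is inset half a diameter from the nearest pair of seat edges (so the leg's bounding box is flush with the corner).

B is a rectangular beam 912 mm long (x), 136 mm deep (y), 30 mm thick (z).

The beam spans the tops of two stools placed 220 mm apart, resting at z = 398 mm.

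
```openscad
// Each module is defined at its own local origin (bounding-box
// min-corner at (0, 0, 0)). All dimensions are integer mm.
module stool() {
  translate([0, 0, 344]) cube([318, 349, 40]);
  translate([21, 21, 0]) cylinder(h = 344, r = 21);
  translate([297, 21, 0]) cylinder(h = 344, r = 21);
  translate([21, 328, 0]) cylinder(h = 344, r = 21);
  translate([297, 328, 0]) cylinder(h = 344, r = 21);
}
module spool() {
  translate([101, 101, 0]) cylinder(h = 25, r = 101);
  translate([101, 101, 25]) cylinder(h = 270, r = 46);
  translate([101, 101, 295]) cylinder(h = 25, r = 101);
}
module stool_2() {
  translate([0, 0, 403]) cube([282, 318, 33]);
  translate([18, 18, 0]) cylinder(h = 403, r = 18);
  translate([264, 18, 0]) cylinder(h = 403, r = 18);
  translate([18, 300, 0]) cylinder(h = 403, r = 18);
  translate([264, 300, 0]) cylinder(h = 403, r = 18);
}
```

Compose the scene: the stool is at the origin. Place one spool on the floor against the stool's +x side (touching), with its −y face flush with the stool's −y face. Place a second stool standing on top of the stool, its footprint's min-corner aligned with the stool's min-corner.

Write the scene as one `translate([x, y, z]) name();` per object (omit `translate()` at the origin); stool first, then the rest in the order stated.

stool();
translate([318, 0, 0]) spool();
translate([0, 0, 384]) stool_2();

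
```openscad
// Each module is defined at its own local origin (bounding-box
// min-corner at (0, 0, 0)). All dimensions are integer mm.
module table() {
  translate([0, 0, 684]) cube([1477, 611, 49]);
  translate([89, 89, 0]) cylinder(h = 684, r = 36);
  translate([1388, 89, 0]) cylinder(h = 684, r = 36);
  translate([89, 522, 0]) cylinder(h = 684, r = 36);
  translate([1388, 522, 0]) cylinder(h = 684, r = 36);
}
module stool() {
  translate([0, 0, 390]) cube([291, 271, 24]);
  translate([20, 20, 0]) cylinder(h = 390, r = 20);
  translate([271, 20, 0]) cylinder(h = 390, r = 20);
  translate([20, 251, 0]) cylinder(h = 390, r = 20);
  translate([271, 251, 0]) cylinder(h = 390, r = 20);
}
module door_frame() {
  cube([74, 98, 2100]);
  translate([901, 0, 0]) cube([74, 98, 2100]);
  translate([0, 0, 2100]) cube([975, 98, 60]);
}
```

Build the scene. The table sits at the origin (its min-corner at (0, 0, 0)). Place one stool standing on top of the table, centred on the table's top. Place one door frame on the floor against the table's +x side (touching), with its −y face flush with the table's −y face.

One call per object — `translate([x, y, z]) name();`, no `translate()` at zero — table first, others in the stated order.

table();
translate([593, 170, 733]) stool();
translate([1477, 0, 0]) door_frame();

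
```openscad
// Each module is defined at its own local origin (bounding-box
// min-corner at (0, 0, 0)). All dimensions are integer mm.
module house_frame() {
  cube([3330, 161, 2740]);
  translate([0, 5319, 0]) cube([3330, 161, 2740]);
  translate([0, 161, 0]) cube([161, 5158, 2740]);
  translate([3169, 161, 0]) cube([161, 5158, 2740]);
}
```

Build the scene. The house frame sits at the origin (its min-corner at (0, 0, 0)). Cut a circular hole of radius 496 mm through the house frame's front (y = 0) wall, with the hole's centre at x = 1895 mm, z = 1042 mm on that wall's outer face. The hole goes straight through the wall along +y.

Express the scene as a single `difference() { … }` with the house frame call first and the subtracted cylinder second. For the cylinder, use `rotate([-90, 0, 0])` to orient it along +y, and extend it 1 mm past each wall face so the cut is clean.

difference() {
  house_frame();
  translate([1895, -1, 1042]) rotate([-90, 0, 0]) cylinder(h = 163, r = 496);
}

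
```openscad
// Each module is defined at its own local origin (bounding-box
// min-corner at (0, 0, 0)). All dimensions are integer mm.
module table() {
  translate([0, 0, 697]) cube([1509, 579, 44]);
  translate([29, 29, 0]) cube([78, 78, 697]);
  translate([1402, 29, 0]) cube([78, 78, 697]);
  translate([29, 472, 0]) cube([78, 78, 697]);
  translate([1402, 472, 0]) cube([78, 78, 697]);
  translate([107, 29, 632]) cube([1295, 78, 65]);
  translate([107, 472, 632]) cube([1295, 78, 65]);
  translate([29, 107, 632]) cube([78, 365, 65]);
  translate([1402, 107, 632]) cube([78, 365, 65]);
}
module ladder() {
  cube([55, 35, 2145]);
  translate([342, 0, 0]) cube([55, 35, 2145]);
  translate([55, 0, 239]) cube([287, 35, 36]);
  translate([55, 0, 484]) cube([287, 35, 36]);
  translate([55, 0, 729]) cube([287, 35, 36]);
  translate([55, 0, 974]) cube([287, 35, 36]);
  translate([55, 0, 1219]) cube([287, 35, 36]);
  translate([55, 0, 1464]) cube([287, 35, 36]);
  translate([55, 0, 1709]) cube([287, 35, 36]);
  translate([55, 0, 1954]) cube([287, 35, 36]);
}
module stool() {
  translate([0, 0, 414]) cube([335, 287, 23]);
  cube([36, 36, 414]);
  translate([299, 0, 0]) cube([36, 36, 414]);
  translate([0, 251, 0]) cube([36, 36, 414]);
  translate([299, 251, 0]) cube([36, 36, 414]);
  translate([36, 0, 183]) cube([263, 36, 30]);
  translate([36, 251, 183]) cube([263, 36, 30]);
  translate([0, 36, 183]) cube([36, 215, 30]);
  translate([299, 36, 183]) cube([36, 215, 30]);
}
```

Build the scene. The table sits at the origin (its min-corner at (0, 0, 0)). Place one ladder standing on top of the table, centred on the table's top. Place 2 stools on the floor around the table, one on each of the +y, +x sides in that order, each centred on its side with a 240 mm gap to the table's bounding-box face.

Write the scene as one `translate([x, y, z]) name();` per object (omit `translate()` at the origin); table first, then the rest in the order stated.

table();
translate([556, 272, 741]) ladder();
translate([587, 819, 0]) stool();
translate([1749, 146, 0]) stool();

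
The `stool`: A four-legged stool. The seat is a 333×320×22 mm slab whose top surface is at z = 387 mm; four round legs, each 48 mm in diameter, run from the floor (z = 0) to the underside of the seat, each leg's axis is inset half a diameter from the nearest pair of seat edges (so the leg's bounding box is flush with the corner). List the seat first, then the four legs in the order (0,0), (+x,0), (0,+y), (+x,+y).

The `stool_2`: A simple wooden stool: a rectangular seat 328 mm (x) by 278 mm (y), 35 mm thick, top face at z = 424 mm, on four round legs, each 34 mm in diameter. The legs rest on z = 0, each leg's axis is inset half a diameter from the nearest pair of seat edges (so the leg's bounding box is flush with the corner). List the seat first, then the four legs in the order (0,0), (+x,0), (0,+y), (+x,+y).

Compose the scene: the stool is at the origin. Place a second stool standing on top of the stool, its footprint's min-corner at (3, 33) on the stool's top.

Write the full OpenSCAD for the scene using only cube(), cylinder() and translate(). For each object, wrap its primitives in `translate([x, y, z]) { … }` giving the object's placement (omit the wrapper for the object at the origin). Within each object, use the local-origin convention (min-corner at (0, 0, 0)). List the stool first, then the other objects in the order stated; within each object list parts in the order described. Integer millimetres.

translate([0, 0, 365]) cube([333, 320, 22]);
translate([24, 24, 0]) cylinder(h = 365, r = 24);
translate([309, 24, 0]) cylinder(h = 365, r = 24);
translate([24, 296, 0]) cylinder(h = 365, r = 24);
translate([309, 296, 0]) cylinder(h = 365, r = 24);
translate([3, 33, 387]) {
  translate([0, 0, 389]) cube([328, 278, 35]);
  translate([17, 17, 0]) cylinder(h = 389, r = 17);
  translate([311, 17, 0]) cylinder(h = 389, r = 17);
  translate([17, 261, 0]) cylinder(h = 389, r = 17);
  translate([311, 261, 0]) cylinder(h = 389, r = 17);
}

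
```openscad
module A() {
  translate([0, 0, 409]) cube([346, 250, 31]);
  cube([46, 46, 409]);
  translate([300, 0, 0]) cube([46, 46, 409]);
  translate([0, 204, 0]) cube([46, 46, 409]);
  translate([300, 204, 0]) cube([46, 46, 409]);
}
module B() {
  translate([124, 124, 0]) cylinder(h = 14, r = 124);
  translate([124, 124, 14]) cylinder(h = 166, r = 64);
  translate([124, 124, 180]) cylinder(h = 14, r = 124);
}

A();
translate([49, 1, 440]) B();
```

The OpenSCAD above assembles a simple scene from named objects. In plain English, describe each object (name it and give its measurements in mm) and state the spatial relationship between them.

A is a four-legged stool. The seat is 346×250 mm, 31 mm thick, top at z = 440 mm. It stands on four square legs, each 46×46 mm in cross-section, from z = 0 to the seat underside, each flush with a corner of the seat.

B is a spool: two coaxial disc flanges of radius 124 mm and thickness 14 mm, joined by a core cylinder of radius 64 mm and height 166 mm. The lower flange rests on z = 0 and the three cylinders share a vertical axis.

The spool is on top of the stool, centred.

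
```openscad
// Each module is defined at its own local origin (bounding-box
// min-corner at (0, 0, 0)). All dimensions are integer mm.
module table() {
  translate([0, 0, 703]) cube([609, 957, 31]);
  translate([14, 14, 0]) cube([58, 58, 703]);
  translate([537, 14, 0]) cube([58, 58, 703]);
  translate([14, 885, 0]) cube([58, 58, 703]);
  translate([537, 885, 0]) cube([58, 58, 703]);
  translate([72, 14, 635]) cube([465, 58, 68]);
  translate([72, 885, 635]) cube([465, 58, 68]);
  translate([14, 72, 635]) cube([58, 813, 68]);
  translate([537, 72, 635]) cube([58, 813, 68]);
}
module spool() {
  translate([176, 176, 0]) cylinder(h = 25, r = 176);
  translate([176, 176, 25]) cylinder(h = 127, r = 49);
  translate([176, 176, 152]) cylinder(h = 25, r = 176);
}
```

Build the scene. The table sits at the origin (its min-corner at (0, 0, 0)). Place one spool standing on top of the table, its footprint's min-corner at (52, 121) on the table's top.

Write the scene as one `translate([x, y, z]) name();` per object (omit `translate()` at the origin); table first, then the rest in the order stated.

table();
translate([52, 121, 734]) spool();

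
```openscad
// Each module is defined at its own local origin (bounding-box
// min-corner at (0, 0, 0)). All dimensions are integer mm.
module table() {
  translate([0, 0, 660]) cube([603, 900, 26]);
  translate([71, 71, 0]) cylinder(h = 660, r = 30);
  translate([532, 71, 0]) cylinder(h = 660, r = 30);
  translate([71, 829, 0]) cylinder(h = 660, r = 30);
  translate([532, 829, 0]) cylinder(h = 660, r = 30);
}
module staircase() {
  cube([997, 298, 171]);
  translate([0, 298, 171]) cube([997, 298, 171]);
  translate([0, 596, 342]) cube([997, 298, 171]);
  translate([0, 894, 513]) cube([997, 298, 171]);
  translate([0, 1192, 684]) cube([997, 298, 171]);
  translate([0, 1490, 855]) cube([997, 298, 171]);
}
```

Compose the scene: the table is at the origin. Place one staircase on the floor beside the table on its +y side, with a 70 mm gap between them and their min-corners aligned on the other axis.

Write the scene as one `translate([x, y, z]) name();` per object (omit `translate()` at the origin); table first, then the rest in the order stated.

table();
translate([0, 970, 0]) staircase();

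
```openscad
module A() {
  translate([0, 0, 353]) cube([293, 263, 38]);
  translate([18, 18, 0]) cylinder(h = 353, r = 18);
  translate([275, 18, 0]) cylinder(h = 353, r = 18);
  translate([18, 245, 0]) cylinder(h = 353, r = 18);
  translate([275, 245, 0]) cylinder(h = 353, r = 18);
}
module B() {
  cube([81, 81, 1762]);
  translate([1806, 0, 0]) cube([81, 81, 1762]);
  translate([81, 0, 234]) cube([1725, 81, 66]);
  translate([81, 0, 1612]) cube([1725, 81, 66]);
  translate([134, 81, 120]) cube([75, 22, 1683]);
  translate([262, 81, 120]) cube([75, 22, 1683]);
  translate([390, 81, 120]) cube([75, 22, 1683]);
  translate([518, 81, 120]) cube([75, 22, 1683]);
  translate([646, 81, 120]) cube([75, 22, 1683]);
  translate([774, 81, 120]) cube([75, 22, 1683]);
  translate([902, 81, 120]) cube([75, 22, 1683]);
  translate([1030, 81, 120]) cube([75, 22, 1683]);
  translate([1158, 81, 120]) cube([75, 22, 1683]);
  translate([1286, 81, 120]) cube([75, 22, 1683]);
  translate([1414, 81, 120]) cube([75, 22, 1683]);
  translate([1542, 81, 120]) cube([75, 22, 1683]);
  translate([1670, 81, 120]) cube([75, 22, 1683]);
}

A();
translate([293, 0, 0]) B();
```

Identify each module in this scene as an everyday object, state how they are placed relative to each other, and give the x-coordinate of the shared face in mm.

The stool's +x face and the fence section's −x face are both at x = 293 mm.

A is a stool. B is a fence section. The fence section is against the stool's +x side, with their −y faces flush. The x-coordinate of the shared face is 293 mm.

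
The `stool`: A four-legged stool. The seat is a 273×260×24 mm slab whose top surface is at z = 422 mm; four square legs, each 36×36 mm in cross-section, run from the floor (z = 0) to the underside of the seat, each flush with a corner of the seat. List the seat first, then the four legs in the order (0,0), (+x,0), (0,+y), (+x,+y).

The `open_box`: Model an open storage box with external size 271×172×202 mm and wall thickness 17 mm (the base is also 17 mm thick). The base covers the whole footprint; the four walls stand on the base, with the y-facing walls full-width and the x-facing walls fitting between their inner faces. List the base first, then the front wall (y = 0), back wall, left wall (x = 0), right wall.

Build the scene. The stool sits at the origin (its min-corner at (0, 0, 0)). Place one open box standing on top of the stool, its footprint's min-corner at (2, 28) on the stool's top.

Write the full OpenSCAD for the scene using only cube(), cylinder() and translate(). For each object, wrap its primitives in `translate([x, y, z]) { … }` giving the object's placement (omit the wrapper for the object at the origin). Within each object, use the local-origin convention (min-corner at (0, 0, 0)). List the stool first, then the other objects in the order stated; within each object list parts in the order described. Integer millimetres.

translate([0, 0, 398]) cube([273, 260, 24]);
cube([36, 36, 398]);
translate([237, 0, 0]) cube([36, 36, 398]);
translate([0, 224, 0]) cube([36, 36, 398]);
translate([237, 224, 0]) cube([36, 36, 398]);
translate([2, 28, 422]) {
  cube([271, 172, 17]);
  translate([0, 0, 17]) cube([271, 17, 185]);
  translate([0, 155, 17]) cube([271, 17, 185]);
  translate([0, 17, 17]) cube([17, 138, 185]);
  translate([254, 17, 17]) cube([17, 138, 185]);
}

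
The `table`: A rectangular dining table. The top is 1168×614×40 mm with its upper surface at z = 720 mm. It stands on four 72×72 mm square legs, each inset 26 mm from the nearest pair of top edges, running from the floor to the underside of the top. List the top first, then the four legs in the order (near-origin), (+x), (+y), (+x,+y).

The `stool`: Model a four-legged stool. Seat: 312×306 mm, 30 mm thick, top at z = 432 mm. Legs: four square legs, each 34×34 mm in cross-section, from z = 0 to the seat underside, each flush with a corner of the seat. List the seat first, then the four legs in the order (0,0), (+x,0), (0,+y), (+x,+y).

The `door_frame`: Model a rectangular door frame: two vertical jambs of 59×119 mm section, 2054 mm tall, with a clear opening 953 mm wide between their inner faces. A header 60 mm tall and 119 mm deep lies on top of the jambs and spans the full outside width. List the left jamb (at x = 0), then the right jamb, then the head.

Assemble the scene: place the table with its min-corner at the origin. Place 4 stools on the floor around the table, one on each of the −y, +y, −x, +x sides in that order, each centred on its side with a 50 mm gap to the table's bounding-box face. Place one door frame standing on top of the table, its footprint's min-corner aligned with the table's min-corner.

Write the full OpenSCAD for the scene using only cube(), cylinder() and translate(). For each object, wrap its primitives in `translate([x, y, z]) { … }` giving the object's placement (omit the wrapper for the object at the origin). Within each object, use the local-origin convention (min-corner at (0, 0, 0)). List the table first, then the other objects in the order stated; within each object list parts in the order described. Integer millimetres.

translate([0, 0, 680]) cube([1168, 614, 40]);
translate([26, 26, 0]) cube([72, 72, 680]);
translate([1070, 26, 0]) cube([72, 72, 680]);
translate([26, 516, 0]) cube([72, 72, 680]);
translate([1070, 516, 0]) cube([72, 72, 680]);
translate([428, -356, 0]) {
  translate([0, 0, 402]) cube([312, 306, 30]);
  cube([34, 34, 402]);
  translate([278, 0, 0]) cube([34, 34, 402]);
  translate([0, 272, 0]) cube([34, 34, 402]);
  translate([278, 272, 0]) cube([34, 34, 402]);
}
translate([428, 664, 0]) {
  translate([0, 0, 402]) cube([312, 306, 30]);
  cube([34, 34, 402]);
  translate([278, 0, 0]) cube([34, 34, 402]);
  translate([0, 272, 0]) cube([34, 34, 402]);
  translate([278, 272, 0]) cube([34, 34, 402]);
}
translate([-362, 154, 0]) {
  translate([0, 0, 402]) cube([312, 306, 30]);
  cube([34, 34, 402]);
  translate([278, 0, 0]) cube([34, 34, 402]);
  translate([0, 272, 0]) cube([34, 34, 402]);
  translate([278, 272, 0]) cube([34, 34, 402]);
}
translate([1218, 154, 0]) {
  translate([0, 0, 402]) cube([312, 306, 30]);
  cube([34, 34, 402]);
  translate([278, 0, 0]) cube([34, 34, 402]);
  translate([0, 272, 0]) cube([34, 34, 402]);
  translate([278, 272, 0]) cube([34, 34, 402]);
}
translate([0, 0, 720]) {
  cube([59, 119, 2054]);
  translate([1012, 0, 0]) cube([59, 119, 2054]);
  translate([0, 0, 2054]) cube([1071, 119, 60]);
}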